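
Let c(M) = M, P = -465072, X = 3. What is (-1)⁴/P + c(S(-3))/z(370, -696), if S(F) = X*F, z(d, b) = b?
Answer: 174373/13487088 ≈ 0.012929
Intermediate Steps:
S(F) = 3*F
(-1)⁴/P + c(S(-3))/z(370, -696) = (-1)⁴/(-465072) + (3*(-3))/(-696) = 1*(-1/465072) - 9*(-1/696) = -1/465072 + 3/232 = 174373/13487088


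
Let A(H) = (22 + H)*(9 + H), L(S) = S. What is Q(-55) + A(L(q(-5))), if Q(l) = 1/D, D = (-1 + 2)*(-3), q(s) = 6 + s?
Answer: 689/3 ≈ 229.67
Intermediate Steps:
A(H) = (9 + H)*(22 + H)
D = -3 (D = 1*(-3) = -3)
Q(l) = -⅓ (Q(l) = 1/(-3) = -⅓)
Q(-55) + A(L(q(-5))) = -⅓ + (198 + (6 - 5)² + 31*(6 - 5)) = -⅓ + (198 + 1² + 31*1) = -⅓ + (198 + 1 + 31) = -⅓ + 230 = 689/3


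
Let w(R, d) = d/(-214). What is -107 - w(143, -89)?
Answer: -22987/214 ≈ -107.42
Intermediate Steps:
w(R, d) = -d/214 (w(R, d) = d*(-1/214) = -d/214)
-107 - w(143, -89) = -107 - (-1)*(-89)/214 = -107 - 1*89/214 = -107 - 89/214 = -22987/214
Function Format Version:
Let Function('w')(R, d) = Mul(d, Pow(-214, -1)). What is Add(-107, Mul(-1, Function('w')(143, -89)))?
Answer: Rational(-22987, 214) ≈ -107.42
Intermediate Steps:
Function('w')(R, d) = Mul(Rational(-1, 214), d) (Function('w')(R, d) = Mul(d, Rational(-1, 214)) = Mul(Rational(-1, 214), d))
Add(-107, Mul(-1, Function('w')(143, -89))) = Add(-107, Mul(-1, Mul(Rational(-1, 214), -89))) = Add(-107, Mul(-1, Rational(89, 214))) = Add(-107, Rational(-89, 214)) = Rational(-22987, 214)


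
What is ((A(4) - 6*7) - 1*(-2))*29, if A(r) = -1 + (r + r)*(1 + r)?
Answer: -29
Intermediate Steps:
A(r) = -1 + 2*r*(1 + r) (A(r) = -1 + (2*r)*(1 + r) = -1 + 2*r*(1 + r))
((A(4) - 6*7) - 1*(-2))*29 = (((-1 + 2*4 + 2*4²) - 6*7) - 1*(-2))*29 = (((-1 + 8 + 2*16) - 1*42) + 2)*29 = (((-1 + 8 + 32) - 42) + 2)*29 = ((39 - 42) + 2)*29 = (-3 + 2)*29 = -1*29 = -29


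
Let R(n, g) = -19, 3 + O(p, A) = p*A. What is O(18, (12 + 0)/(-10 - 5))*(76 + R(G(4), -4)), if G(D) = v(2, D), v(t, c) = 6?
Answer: -4959/5 ≈ -991.80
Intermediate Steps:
O(p, A) = -3 + A*p (O(p, A) = -3 + p*A = -3 + A*p)
G(D) = 6
O(18, (12 + 0)/(-10 - 5))*(76 + R(G(4), -4)) = (-3 + ((12 + 0)/(-10 - 5))*18)*(76 - 19) = (-3 + (12/(-15))*18)*57 = (-3 + (12*(-1/15))*18)*57 = (-3 - ⅘*18)*57 = (-3 - 72/5)*57 = -87/5*57 = -4959/5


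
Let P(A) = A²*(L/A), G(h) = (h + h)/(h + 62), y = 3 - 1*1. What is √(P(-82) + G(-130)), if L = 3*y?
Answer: I*√141083/17 ≈ 22.095*I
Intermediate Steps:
y = 2 (y = 3 - 1 = 2)
L = 6 (L = 3*2 = 6)
G(h) = 2*h/(62 + h) (G(h) = (2*h)/(62 + h) = 2*h/(62 + h))
P(A) = 6*A (P(A) = A²*(6/A) = 6*A)
√(P(-82) + G(-130)) = √(6*(-82) + 2*(-130)/(62 - 130)) = √(-492 + 2*(-130)/(-68)) = √(-492 + 2*(-130)*(-1/68)) = √(-492 + 65/17) = √(-8299/17) = I*√141083/17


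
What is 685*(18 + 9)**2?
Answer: 499365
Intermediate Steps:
685*(18 + 9)**2 = 685*27**2 = 685*729 = 499365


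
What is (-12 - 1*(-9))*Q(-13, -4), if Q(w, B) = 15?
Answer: -45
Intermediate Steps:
(-12 - 1*(-9))*Q(-13, -4) = (-12 - 1*(-9))*15 = (-12 + 9)*15 = -3*15 = -45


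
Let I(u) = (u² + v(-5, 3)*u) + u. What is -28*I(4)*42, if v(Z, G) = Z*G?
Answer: 47040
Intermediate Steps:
v(Z, G) = G*Z
I(u) = u² - 14*u (I(u) = (u² + (3*(-5))*u) + u = (u² - 15*u) + u = u² - 14*u)
-28*I(4)*42 = -112*(-14 + 4)*42 = -112*(-10)*42 = -28*(-40)*42 = 1120*42 = 47040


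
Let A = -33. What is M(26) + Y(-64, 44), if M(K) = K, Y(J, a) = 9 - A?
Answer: 68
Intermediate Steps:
Y(J, a) = 42 (Y(J, a) = 9 - 1*(-33) = 9 + 33 = 42)
M(26) + Y(-64, 44) = 26 + 42 = 68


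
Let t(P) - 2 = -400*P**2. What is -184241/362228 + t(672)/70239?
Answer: -65443487839943/25442532492 ≈ -2572.2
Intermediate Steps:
t(P) = 2 - 400*P**2
-184241/362228 + t(672)/70239 = -184241/362228 + (2 - 400*672**2)/70239 = -184241*1/362228 + (2 - 400*451584)*(1/70239) = -184241/362228 + (2 - 180633600)*(1/70239) = -184241/362228 - 180633598*1/70239 = -184241/362228 - 180633598/70239 = -65443487839943/25442532492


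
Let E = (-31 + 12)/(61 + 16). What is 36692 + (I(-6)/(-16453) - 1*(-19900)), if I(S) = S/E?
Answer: 17691054882/312607 ≈ 56592.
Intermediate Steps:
E = -19/77 ≈ -0.24675
I(S) = -77*S/19 (I(S) = S/(-19/77) = S*(-77/19) = -77*S/19)
36692 + (I(-6)/(-16453) - 1*(-19900)) = 36692 + (-77/19*(-6)/(-16453) - 1*(-19900)) = 36692 + ((462/19)*(-1/16453) + 19900) = 36692 + (-462/312607 + 19900) = 36692 + 6220878838/312607 = 17691054882/312607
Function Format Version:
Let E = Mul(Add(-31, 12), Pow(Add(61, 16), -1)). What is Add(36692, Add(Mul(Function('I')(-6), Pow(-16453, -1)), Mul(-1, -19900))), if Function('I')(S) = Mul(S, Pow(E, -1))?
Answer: Rational(17691054882, 312607) ≈ 56592.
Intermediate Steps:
E = Rational(-19, 77) (E = Mul(-19, Pow(77, -1)) = Mul(-19, Rational(1, 77)) = Rational(-19, 77) ≈ -0.24675)
Function('I')(S) = Mul(Rational(-77, 19), S) (Function('I')(S) = Mul(S, Pow(Rational(-19, 77), -1)) = Mul(S, Rational(-77, 19)) = Mul(Rational(-77, 19), S))
Add(36692, Add(Mul(Function('I')(-6), Pow(-16453, -1)), Mul(-1, -19900))) = Add(36692, Add(Mul(Mul(Rational(-77, 19), -6), Pow(-16453, -1)), Mul(-1, -19900))) = Add(36692, Add(Mul(Rational(462, 19), Rational(-1, 16453)), 19900)) = Add(36692, Add(Rational(-462, 312607), 19900)) = Add(36692, Rational(6220878838, 312607)) = Rational(17691054882, 312607)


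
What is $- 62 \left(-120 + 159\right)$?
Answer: $-2418$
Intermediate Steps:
$- 62 \left(-120 + 159\right) = \left(-62\right) 39 = -2418$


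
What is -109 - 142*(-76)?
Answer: 10683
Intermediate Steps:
-109 - 142*(-76) = -109 + 10792 = 10683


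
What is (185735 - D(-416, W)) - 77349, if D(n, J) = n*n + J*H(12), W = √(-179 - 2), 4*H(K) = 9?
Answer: -64670 - 9*I*√181/4 ≈ -64670.0 - 30.271*I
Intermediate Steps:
H(K) = 9/4 (H(K) = (¼)*9 = 9/4)
W = I*√181 (W = √(-181) = I*√181 ≈ 13.454*I)
D(n, J) = n² + 9*J/4 (D(n, J) = n*n + J*(9/4) = n² + 9*J/4)
(185735 - D(-416, W)) - 77349 = (185735 - ((-416)² + 9*(I*√181)/4)) - 77349 = (185735 - (173056 + 9*I*√181/4)) - 77349 = (185735 + (-173056 - 9*I*√181/4)) - 77349 = (12679 - 9*I*√181/4) - 77349 = -64670 - 9*I*√181/4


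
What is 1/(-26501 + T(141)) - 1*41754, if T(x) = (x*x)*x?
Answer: -115939166879/2776720 ≈ -41754.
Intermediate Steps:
T(x) = x³ (T(x) = x²*x = x³)
1/(-26501 + T(141)) - 1*41754 = 1/(-26501 + 141³) - 1*41754 = 1/(-26501 + 2803221) - 41754 = 1/2776720 - 41754 = -115939166879/2776720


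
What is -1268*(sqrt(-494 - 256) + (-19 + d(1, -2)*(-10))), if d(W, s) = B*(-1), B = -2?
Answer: 49452 - 6340*I*sqrt(30) ≈ 49452.0 - 34726.0*I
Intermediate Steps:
d(W, s) = 2 (d(W, s) = -2*(-1) = 2)
-1268*(sqrt(-494 - 256) + (-19 + d(1, -2)*(-10))) = -1268*(sqrt(-494 - 256) + (-19 + 2*(-10))) = -1268*(sqrt(-750) + (-19 - 20)) = -1268*(5*I*sqrt(30) - 39) = -1268*(-39 + 5*I*sqrt(30)) = 49452 - 6340*I*sqrt(30)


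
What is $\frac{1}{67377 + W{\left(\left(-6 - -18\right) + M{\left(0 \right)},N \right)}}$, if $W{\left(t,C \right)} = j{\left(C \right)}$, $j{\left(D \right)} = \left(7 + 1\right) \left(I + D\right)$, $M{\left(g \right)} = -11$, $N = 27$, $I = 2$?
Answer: $\frac{1}{67609} \approx 1.4791 \cdot 10^{-5}$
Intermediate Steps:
$j{\left(D \right)} = 16 + 8 D$ ($j{\left(D \right)} = \left(7 + 1\right) \left(2 + D\right) = 8 \left(2 + D\right) = 16 + 8 D$)
$W{\left(t,C \right)} = 16 + 8 C$
$\frac{1}{67377 + W{\left(\left(-6 - -18\right) + M{\left(0 \right)},N \right)}} = \frac{1}{67377 + \left(16 + 8 \cdot 27\right)} = \frac{1}{67377 + \left(16 + 216\right)} = \frac{1}{67377 + 232} = \frac{1}{67609}$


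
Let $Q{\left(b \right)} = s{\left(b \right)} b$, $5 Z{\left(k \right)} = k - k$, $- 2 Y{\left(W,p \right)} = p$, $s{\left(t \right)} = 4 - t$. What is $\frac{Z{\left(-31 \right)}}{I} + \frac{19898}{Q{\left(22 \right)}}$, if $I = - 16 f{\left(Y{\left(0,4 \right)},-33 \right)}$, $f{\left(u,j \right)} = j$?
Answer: $- \frac{9949}{198} \approx -50.247$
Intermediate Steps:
$Y{\left(W,p \right)} = - \frac{p}{2}$
$I = 528$ ($I = \left(-16\right) \left(-33\right) = 528$)
$Z{\left(k \right)} = 0$ ($Z{\left(k \right)} = \frac{k - k}{5} = \frac{1}{5} \cdot 0 = 0$)
$Q{\left(b \right)} = b \left(4 - b\right)$ ($Q{\left(b \right)} = \left(4 - b\right) b = b \left(4 - b\right)$)
$\frac{Z{\left(-31 \right)}}{I} + \frac{19898}{Q{\left(22 \right)}} = \frac{0}{528} + \frac{19898}{22 \left(4 - 22\right)} = 0 \cdot \frac{1}{528} + \frac{19898}{22 \left(4 - 22\right)} = 0 + \frac{19898}{22 \left(-18\right)} = 0 + \frac{19898}{-396} = 0 + 19898 \left(- \frac{1}{396}\right) = 0 - \frac{9949}{198} = - \frac{9949}{198}$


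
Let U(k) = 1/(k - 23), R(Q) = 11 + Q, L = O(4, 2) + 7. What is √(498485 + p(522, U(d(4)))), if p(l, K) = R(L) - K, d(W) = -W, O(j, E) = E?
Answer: 2*√10094727/9 ≈ 706.05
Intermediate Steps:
L = 9 (L = 2 + 7 = 9)
U(k) = 1/(-23 + k)
p(l, K) = 20 - K (p(l, K) = (11 + 9) - K = 20 - K)
√(498485 + p(522, U(d(4)))) = √(498485 + (20 - 1/(-23 - 1*4))) = √(498485 + (20 - 1/(-23 - 4))) = √(498485 + (20 - 1/(-27))) = √(498485 + (20 - 1*(-1/27))) = √(498485 + (20 + 1/27)) = √(498485 + 541/27) = √(13459636/27) = 2*√10094727/9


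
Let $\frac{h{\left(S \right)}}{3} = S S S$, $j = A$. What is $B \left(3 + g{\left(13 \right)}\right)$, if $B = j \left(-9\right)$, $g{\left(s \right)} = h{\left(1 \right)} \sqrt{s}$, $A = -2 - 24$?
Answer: $702 + 702 \sqrt{13} \approx 3233.1$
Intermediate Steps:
$A = -26$ ($A = -2 - 24 = -26$)
$j = -26$
$h{\left(S \right)} = 3 S^{3}$ ($h{\left(S \right)} = 3 S S S = 3 S^{2} S = 3 S^{3}$)
$g{\left(s \right)} = 3 \sqrt{s}$ ($g{\left(s \right)} = 3 \cdot 1^{3} \sqrt{s} = 3 \cdot 1 \sqrt{s} = 3 \sqrt{s}$)
$B = 234$ ($B = \left(-26\right) \left(-9\right) = 234$)
$B \left(3 + g{\left(13 \right)}\right) = 234 \left(3 + 3 \sqrt{13}\right) = 702 + 702 \sqrt{13}$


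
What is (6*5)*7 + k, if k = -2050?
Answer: -1840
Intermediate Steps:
(6*5)*7 + k = (6*5)*7 - 2050 = 30*7 - 2050 = 210 - 2050 = -1840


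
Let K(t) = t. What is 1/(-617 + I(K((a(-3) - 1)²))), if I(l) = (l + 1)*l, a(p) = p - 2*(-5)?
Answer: 1/715 ≈ 0.0013986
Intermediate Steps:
a(p) = 10 + p (a(p) = p + 10 = 10 + p)
I(l) = l*(1 + l) (I(l) = (1 + l)*l = l*(1 + l))
1/(-617 + I(K((a(-3) - 1)²))) = 1/(-617 + ((10 - 3) - 1)²*(1 + ((10 - 3) - 1)²)) = 1/(-617 + (7 - 1)²*(1 + (7 - 1)²)) = 1/(-617 + 6²*(1 + 6²)) = 1/(-617 + 36*(1 + 36)) = 1/(-617 + 36*37) = 1/(-617 + 1332) = 1/715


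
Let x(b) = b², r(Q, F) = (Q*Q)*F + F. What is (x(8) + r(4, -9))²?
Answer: 7921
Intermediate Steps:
r(Q, F) = F + F*Q² (r(Q, F) = Q²*F + F = F*Q² + F = F + F*Q²)
(x(8) + r(4, -9))² = (8² - 9*(1 + 4²))² = (64 - 9*(1 + 16))² = (64 - 9*17)² = (64 - 153)² = (-89)² = 7921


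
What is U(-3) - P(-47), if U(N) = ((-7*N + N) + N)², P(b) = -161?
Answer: 386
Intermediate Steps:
U(N) = 25*N² (U(N) = (-6*N + N)² = (-5*N)² = 25*N²)
U(-3) - P(-47) = 25*(-3)² - 1*(-161) = 25*9 + 161 = 225 + 161 = 386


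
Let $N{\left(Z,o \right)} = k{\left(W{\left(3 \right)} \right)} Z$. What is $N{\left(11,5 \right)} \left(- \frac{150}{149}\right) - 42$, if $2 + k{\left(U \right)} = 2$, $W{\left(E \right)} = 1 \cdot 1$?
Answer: $-42$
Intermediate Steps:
$W{\left(E \right)} = 1$
$k{\left(U \right)} = 0$ ($k{\left(U \right)} = -2 + 2 = 0$)
$N{\left(Z,o \right)} = 0$ ($N{\left(Z,o \right)} = 0 Z = 0$)
$N{\left(11,5 \right)} \left(- \frac{150}{149}\right) - 42 = 0 \left(- \frac{150}{149}\right) - 42 = 0 - 42 = -42$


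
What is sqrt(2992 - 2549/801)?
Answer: sqrt(213069827)/267 ≈ 54.670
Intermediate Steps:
sqrt(2992 - 2549/801) = sqrt(2394043/801) = sqrt(213069827)/267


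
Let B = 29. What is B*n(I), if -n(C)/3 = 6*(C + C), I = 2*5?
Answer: -10440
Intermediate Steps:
I = 10
n(C) = -36*C (n(C) = -18*(C + C) = -18*2*C = -36*C)
B*n(I) = 29*(-36*10) = 29*(-360) = -10440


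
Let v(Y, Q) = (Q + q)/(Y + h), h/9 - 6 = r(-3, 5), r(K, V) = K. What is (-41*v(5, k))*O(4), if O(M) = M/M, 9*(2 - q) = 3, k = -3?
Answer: 41/24 ≈ 1.7083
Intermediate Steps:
h = 27 (h = 54 + 9*(-3) = 54 - 27 = 27)
q = 5/3 (q = 2 - ⅑*3 = 2 - ⅓ = 5/3 ≈ 1.6667)
O(M) = 1
v(Y, Q) = (5/3 + Q)/(27 + Y) (v(Y, Q) = (Q + 5/3)/(Y + 27) = (5/3 + Q)/(27 + Y))
(-41*v(5, k))*O(4) = -41*(5/3 - 3)/(27 + 5)*1 = -41*(-4)/(32*3)*1 = -41*(-1/24)*1 = (41/24)*1 = 41/24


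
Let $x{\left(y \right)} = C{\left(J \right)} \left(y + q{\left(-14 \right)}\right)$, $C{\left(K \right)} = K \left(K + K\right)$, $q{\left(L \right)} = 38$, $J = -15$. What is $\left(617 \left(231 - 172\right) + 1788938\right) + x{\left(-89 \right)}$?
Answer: $1802391$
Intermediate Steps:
$C{\left(K \right)} = 2 K^{2}$ ($C{\left(K \right)} = K 2 K = 2 K^{2}$)
$x{\left(y \right)} = 17100 + 450 y$ ($x{\left(y \right)} = 2 \left(-15\right)^{2} \left(y + 38\right) = 2 \cdot 225 \left(38 + y\right) = 450 \left(38 + y\right) = 17100 + 450 y$)
$\left(617 \left(231 - 172\right) + 1788938\right) + x{\left(-89 \right)} = \left(617 \left(231 - 172\right) + 1788938\right) + \left(17100 + 450 \left(-89\right)\right) = \left(617 \cdot 59 + 1788938\right) + \left(17100 - 40050\right) = \left(36403 + 1788938\right) - 22950 = 1825341 - 22950 = 1802391$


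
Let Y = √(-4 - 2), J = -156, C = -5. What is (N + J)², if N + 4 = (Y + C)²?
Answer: 19281 + 2820*I*√6 ≈ 19281.0 + 6907.6*I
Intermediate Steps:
Y = I*√6 (Y = √(-6) = I*√6 ≈ 2.4495*I)
N = -4 + (-5 + I*√6)² (N = -4 + (I*√6 - 5)² = -4 + (-5 + I*√6)² ≈ 15.0 - 24.495*I)
(N + J)² = ((15 - 10*I*√6) - 156)² = (-141 - 10*I*√6)²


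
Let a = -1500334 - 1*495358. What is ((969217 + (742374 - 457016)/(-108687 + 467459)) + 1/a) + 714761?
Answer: 301431535084627509/178999602556 ≈ 1.6840e+6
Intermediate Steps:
a = -1995692 (a = -1500334 - 495358 = -1995692)
((969217 + (742374 - 457016)/(-108687 + 467459)) + 1/a) + 714761 = ((969217 + (742374 - 457016)/(-108687 + 467459)) + 1/(-1995692)) + 714761 = ((969217 + 285358/358772) - 1/1995692) + 714761 = ((969217 + 285358*(1/358772)) - 1/1995692) + 714761 = ((969217 + 142679/179386) - 1/1995692) + 714761 = (173864103441/179386 - 1/1995692) + 714761 = 173489600162098393/178999602556 + 714761 = 301431535084627509/178999602556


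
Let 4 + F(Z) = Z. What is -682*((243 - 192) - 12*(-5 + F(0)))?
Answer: -108438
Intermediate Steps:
F(Z) = -4 + Z
-682*((243 - 192) - 12*(-5 + F(0))) = -682*((243 - 192) - 12*(-5 + (-4 + 0))) = -682*(51 - 12*(-5 - 4)) = -682*(51 - 12*(-9)) = -682*(51 - 1*(-108)) = -682*(51 + 108) = -682*159 = -108438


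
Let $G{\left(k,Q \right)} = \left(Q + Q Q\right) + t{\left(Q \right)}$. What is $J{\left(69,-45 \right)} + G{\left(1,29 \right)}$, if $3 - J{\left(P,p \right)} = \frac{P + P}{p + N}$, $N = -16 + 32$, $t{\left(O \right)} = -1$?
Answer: $\frac{25426}{29} \approx 876.76$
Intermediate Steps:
$N = 16$
$J{\left(P,p \right)} = 3 - \frac{2 P}{16 + p}$ ($J{\left(P,p \right)} = 3 - \frac{P + P}{p + 16} = 3 - \frac{2 P}{16 + p}$)
$G{\left(k,Q \right)} = -1 + Q + Q^{2}$ ($G{\left(k,Q \right)} = \left(Q + Q Q\right) - 1 = \left(Q + Q^{2}\right) - 1 = -1 + Q + Q^{2}$)
$J{\left(69,-45 \right)} + G{\left(1,29 \right)} = \frac{48 - 138 + 3 \left(-45\right)}{16 - 45} + \left(-1 + 29 + 29^{2}\right) = \frac{48 - 138 - 135}{-29} + \left(-1 + 29 + 841\right) = \left(- \frac{1}{29}\right) \left(-225\right) + 869 = \frac{225}{29} + 869 = \frac{25426}{29}$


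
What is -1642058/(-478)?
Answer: 821029/239 ≈ 3435.3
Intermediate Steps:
-1642058/(-478) = -1642058*(-1)/478 = -739*(-1111/239) = 821029/239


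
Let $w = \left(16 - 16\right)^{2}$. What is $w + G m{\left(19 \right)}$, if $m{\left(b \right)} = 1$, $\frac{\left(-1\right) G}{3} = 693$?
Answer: $-2079$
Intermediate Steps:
$G = -2079$ ($G = \left(-3\right) 693 = -2079$)
$w = 0$ ($w = 0^{2} = 0$)
$w + G m{\left(19 \right)} = 0 - 2079 = -2079$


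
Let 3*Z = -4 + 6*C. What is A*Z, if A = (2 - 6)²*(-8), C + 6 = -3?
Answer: 7424/3 ≈ 2474.7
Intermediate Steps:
C = -9 (C = -6 - 3 = -9)
A = -128 (A = (-4)²*(-8) = 16*(-8) = -128)
Z = -58/3 (Z = (-4 + 6*(-9))/3 = (-4 - 54)/3 = (⅓)*(-58) = -58/3 ≈ -19.333)
A*Z = -128*(-58/3) = 7424/3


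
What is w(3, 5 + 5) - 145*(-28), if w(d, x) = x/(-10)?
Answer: 4059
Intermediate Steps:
w(d, x) = -x/10 (w(d, x) = x*(-1/10) = -x/10)
w(3, 5 + 5) - 145*(-28) = -(5 + 5)/10 - 145*(-28) = -1/10*10 + 4060 = -1 + 4060 = 4059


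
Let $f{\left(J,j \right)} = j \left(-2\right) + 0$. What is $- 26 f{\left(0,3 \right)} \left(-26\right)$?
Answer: $-4056$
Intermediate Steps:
$f{\left(J,j \right)} = - 2 j$ ($f{\left(J,j \right)} = - 2 j + 0 = - 2 j$)
$- 26 f{\left(0,3 \right)} \left(-26\right) = - 26 \left(\left(-2\right) 3\right) \left(-26\right) = \left(-26\right) \left(-6\right) \left(-26\right) = 156 \left(-26\right) = -4056$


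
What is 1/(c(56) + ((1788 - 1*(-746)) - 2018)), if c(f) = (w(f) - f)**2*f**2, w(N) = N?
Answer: 1/516 ≈ 0.0019380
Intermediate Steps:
c(f) = 0 (c(f) = (f - f)**2*f**2 = 0**2*f**2 = 0*f**2 = 0)
1/(c(56) + ((1788 - 1*(-746)) - 2018)) = 1/(0 + ((1788 - 1*(-746)) - 2018)) = 1/(0 + ((1788 + 746) - 2018)) = 1/(0 + (2534 - 2018)) = 1/(0 + 516) = 1/516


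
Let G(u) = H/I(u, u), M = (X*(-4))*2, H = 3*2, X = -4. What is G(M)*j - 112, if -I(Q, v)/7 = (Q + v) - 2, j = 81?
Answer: -24547/217 ≈ -113.12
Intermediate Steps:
H = 6
M = 32 (M = -4*(-4)*2 = 16*2 = 32)
I(Q, v) = 14 - 7*Q - 7*v (I(Q, v) = -7*((Q + v) - 2) = -7*(-2 + Q + v) = 14 - 7*Q - 7*v)
G(u) = 6/(14 - 14*u) (G(u) = 6/(14 - 7*u - 7*u) = 6/(14 - 14*u))
G(M)*j - 112 = -3/(-7 + 7*32)*81 - 112 = -3/(-7 + 224)*81 - 112 = -3/217*81 - 112 = -243/217 - 112 = -24547/217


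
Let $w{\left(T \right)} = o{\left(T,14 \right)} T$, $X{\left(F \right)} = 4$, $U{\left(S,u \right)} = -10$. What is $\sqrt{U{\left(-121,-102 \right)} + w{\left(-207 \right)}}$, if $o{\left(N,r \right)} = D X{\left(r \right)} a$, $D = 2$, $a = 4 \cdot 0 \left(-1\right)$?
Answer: $i \sqrt{10} \approx 3.1623 i$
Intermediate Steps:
$a = 0$ ($a = 0 \left(-1\right) = 0$)
$o{\left(N,r \right)} = 0$ ($o{\left(N,r \right)} = 2 \cdot 4 \cdot 0 = 8 \cdot 0 = 0$)
$w{\left(T \right)} = 0$ ($w{\left(T \right)} = 0 T = 0$)
$\sqrt{U{\left(-121,-102 \right)} + w{\left(-207 \right)}} = \sqrt{-10 + 0} = \sqrt{-10} = i \sqrt{10}$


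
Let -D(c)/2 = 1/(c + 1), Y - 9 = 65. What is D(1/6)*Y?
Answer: -888/7 ≈ -126.86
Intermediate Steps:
Y = 74 (Y = 9 + 65 = 74)
D(c) = -2/(1 + c) (D(c) = -2/(c + 1) = -2/(1 + c))
D(1/6)*Y = -2/(1 + 1/6)*74 = -2/7/6*74 = -2*6/7*74 = -12/7*74 = -888/7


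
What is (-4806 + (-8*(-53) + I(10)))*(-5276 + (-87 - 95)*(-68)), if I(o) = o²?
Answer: -30402200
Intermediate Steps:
(-4806 + (-8*(-53) + I(10)))*(-5276 + (-87 - 95)*(-68)) = (-4806 + (-8*(-53) + 10²))*(-5276 + (-87 - 95)*(-68)) = (-4806 + (424 + 100))*(-5276 - 182*(-68)) = (-4806 + 524)*(-5276 + 12376) = -4282*7100 = -30402200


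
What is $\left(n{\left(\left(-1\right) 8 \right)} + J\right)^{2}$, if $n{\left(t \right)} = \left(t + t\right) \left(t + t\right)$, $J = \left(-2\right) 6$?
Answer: $59536$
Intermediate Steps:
$J = -12$
$n{\left(t \right)} = 4 t^{2}$ ($n{\left(t \right)} = 2 t 2 t = 4 t^{2}$)
$\left(n{\left(\left(-1\right) 8 \right)} + J\right)^{2} = \left(4 \left(\left(-1\right) 8\right)^{2} - 12\right)^{2} = \left(4 \left(-8\right)^{2} - 12\right)^{2} = \left(4 \cdot 64 - 12\right)^{2} = \left(256 - 12\right)^{2} = 244^{2} = 59536$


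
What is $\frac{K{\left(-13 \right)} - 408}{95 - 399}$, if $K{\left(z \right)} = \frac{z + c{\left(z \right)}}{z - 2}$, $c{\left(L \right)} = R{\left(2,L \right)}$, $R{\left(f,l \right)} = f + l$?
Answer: $\frac{127}{95} \approx 1.3368$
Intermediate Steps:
$c{\left(L \right)} = 2 + L$
$K{\left(z \right)} = \frac{2 + 2 z}{-2 + z}$ ($K{\left(z \right)} = \frac{z + \left(2 + z\right)}{z - 2} = \frac{2 + 2 z}{-2 + z}$)
$\frac{K{\left(-13 \right)} - 408}{95 - 399} = \frac{\frac{2 \left(1 - 13\right)}{-2 - 13} - 408}{95 - 399} = \frac{2 \frac{1}{-15} \left(-12\right) - 408}{-304} = \left(2 \left(- \frac{1}{15}\right) \left(-12\right) - 408\right) \left(- \frac{1}{304}\right) = \left(\frac{8}{5} - 408\right) \left(- \frac{1}{304}\right) = \left(- \frac{2032}{5}\right) \left(- \frac{1}{304}\right) = \frac{127}{95}$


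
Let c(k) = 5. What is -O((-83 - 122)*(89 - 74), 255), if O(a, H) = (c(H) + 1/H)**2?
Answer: -1628176/65025 ≈ -25.039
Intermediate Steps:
O(a, H) = (5 + 1/H)**2
-O((-83 - 122)*(89 - 74), 255) = -(1 + 5*255)**2/255**2 = -(1 + 1275)**2/65025 = -1276**2/65025 = -1628176/65025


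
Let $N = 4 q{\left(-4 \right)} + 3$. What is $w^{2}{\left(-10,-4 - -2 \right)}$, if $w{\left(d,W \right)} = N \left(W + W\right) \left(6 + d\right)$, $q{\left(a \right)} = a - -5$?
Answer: $12544$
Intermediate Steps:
$q{\left(a \right)} = 5 + a$ ($q{\left(a \right)} = a + 5 = 5 + a$)
$N = 7$ ($N = 4 \left(5 - 4\right) + 3 = 4 \cdot 1 + 3 = 4 + 3 = 7$)
$w{\left(d,W \right)} = 14 W \left(6 + d\right)$ ($w{\left(d,W \right)} = 7 \left(W + W\right) \left(6 + d\right) = 7 \cdot 2 W \left(6 + d\right) = 14 W \left(6 + d\right)$)
$w^{2}{\left(-10,-4 - -2 \right)} = \left(14 \left(-4 - -2\right) \left(6 - 10\right)\right)^{2} = \left(14 \left(-4 + 2\right) \left(-4\right)\right)^{2} = \left(14 \left(-2\right) \left(-4\right)\right)^{2} = 112^{2} = 12544$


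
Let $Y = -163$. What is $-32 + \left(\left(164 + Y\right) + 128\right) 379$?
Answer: $48859$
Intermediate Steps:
$-32 + \left(\left(164 + Y\right) + 128\right) 379 = -32 + \left(\left(164 - 163\right) + 128\right) 379 = -32 + \left(1 + 128\right) 379 = -32 + 129 \cdot 379 = -32 + 48891 = 48859$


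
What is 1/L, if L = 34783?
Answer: 1/34783 ≈ 2.8750e-5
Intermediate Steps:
1/L = 1/34783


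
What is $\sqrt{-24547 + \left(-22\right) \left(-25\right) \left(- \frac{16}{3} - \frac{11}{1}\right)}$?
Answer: $\frac{i \sqrt{301773}}{3} \approx 183.11 i$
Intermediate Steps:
$\sqrt{-24547 + \left(-22\right) \left(-25\right) \left(- \frac{16}{3} - \frac{11}{1}\right)} = \sqrt{-24547 + 550 \left(\left(-16\right) \frac{1}{3} - 11\right)} = \sqrt{-24547 + 550 \left(- \frac{16}{3} - 11\right)} = \sqrt{-24547 + 550 \left(- \frac{49}{3}\right)} = \sqrt{-24547 - \frac{26950}{3}} = \sqrt{- \frac{100591}{3}} = \frac{i \sqrt{301773}}{3}$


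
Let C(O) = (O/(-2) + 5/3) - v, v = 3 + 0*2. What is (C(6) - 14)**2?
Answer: 3025/9 ≈ 336.11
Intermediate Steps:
v = 3 (v = 3 + 0 = 3)
C(O) = -4/3 - O/2 (C(O) = (O/(-2) + 5/3) - 1*3 = (O*(-1/2) + 5*(1/3)) - 3 = (-O/2 + 5/3) - 3 = (5/3 - O/2) - 3 = -4/3 - O/2)
(C(6) - 14)**2 = ((-4/3 - 1/2*6) - 14)**2 = ((-4/3 - 3) - 14)**2 = (-13/3 - 14)**2 = (-55/3)**2 = 3025/9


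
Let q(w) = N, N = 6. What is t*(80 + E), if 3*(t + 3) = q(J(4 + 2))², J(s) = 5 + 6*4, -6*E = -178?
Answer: 987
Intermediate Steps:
E = 89/3 (E = -⅙*(-178) = 89/3 ≈ 29.667)
J(s) = 29 (J(s) = 5 + 24 = 29)
q(w) = 6
t = 9 (t = -3 + (⅓)*6² = -3 + (⅓)*36 = -3 + 12 = 9)
t*(80 + E) = 9*(80 + 89/3) = 9*(329/3) = 987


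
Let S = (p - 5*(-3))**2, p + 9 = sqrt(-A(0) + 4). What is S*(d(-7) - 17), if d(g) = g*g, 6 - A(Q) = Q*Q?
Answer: 1088 + 384*I*sqrt(2) ≈ 1088.0 + 543.06*I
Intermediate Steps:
A(Q) = 6 - Q**2 (A(Q) = 6 - Q*Q = 6 - Q**2)
d(g) = g**2
p = -9 + I*sqrt(2) (p = -9 + sqrt(-(6 - 1*0**2) + 4) = -9 + sqrt(-(6 - 1*0) + 4) = -9 + sqrt(-(6 + 0) + 4) = -9 + sqrt(-1*6 + 4) = -9 + sqrt(-6 + 4) = -9 + sqrt(-2) = -9 + I*sqrt(2) ≈ -9.0 + 1.4142*I)
S = (6 + I*sqrt(2))**2 (S = ((-9 + I*sqrt(2)) - 5*(-3))**2 = ((-9 + I*sqrt(2)) + 15)**2 = (6 + I*sqrt(2))**2 ≈ 34.0 + 16.971*I)
S*(d(-7) - 17) = (6 + I*sqrt(2))**2*((-7)**2 - 17) = (6 + I*sqrt(2))**2*(49 - 17) = (6 + I*sqrt(2))**2*32 = 32*(6 + I*sqrt(2))**2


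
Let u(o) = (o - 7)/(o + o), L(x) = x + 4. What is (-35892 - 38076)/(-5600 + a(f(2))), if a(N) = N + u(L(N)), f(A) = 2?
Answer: 887616/67177 ≈ 13.213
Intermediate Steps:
L(x) = 4 + x
u(o) = (-7 + o)/(2*o) (u(o) = (-7 + o)/((2*o)) = (-7 + o)*(1/(2*o)) = (-7 + o)/(2*o))
a(N) = N + (-3 + N)/(2*(4 + N)) (a(N) = N + (-7 + (4 + N))/(2*(4 + N)) = N + (-3 + N)/(2*(4 + N)))
(-35892 - 38076)/(-5600 + a(f(2))) = (-35892 - 38076)/(-5600 + (-3 + 2 + 2*2*(4 + 2))/(2*(4 + 2))) = -73968/(-5600 + (1/2)*(-3 + 2 + 2*2*6)/6) = -73968/(-5600 + (1/2)*(1/6)*(-3 + 2 + 24)) = -73968/(-5600 + (1/2)*(1/6)*23) = -73968/(-5600 + 23/12) = -73968/(-67177/12) = -73968*(-12/67177) = 887616/67177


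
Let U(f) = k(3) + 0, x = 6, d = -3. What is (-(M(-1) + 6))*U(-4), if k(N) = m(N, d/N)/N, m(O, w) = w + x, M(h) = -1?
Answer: -25/3 ≈ -8.3333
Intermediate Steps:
m(O, w) = 6 + w (m(O, w) = w + 6 = 6 + w)
k(N) = (6 - 3/N)/N
U(f) = 5/3 (U(f) = 3*(-1 + 2*3)/3² + 0 = 3*(⅑)*(-1 + 6) + 0 = 3*(⅑)*5 + 0 = 5/3 + 0 = 5/3)
(-(M(-1) + 6))*U(-4) = -(-1 + 6)*(5/3) = -1*5*(5/3) = -5*5/3 = -25/3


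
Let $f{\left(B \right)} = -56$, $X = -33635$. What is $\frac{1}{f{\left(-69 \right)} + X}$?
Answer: $- \frac{1}{33691} \approx -2.9682 \cdot 10^{-5}$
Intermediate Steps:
$\frac{1}{f{\left(-69 \right)} + X} = \frac{1}{-56 - 33635} = \frac{1}{-33691} = - \frac{1}{33691}$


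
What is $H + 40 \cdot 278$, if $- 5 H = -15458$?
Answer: $\frac{71058}{5} \approx 14212.0$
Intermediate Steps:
$H = \frac{15458}{5}$ ($H = \left(- \frac{1}{5}\right) \left(-15458\right) = \frac{15458}{5} \approx 3091.6$)
$H + 40 \cdot 278 = \frac{15458}{5} + 40 \cdot 278 = \frac{15458}{5} + 11120 = \frac{71058}{5}$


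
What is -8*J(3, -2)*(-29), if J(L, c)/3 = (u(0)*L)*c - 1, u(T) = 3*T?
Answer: -696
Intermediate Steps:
J(L, c) = -3 (J(L, c) = 3*(((3*0)*L)*c - 1) = 3*((0*L)*c - 1) = 3*(0*c - 1) = 3*(0 - 1) = 3*(-1) = -3)
-8*J(3, -2)*(-29) = -8*(-3)*(-29) = 24*(-29) = -696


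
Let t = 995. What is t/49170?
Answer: 199/9834 ≈ 0.020236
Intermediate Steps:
t/49170 = 995/49170 = 995*(1/49170) = 199/9834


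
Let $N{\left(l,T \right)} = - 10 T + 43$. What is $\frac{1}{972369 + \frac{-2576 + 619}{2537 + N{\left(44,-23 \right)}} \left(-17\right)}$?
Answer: $\frac{2810}{2732390159} \approx 1.0284 \cdot 10^{-6}$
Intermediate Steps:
$N{\left(l,T \right)} = 43 - 10 T$
$\frac{1}{972369 + \frac{-2576 + 619}{2537 + N{\left(44,-23 \right)}} \left(-17\right)} = \frac{1}{972369 + \frac{-2576 + 619}{2537 + \left(43 - -230\right)} \left(-17\right)} = \frac{1}{972369 + - \frac{1957}{2537 + \left(43 + 230\right)} \left(-17\right)} = \frac{1}{972369 + - \frac{1957}{2537 + 273} \left(-17\right)} = \frac{1}{972369 + - \frac{1957}{2810} \left(-17\right)} = \frac{1}{972369 + \left(-1957\right) \frac{1}{2810} \left(-17\right)} = \frac{1}{972369 - - \frac{33269}{2810}} = \frac{1}{972369 + \frac{33269}{2810}} = \frac{1}{\frac{2732390159}{2810}} = \frac{2810}{2732390159}$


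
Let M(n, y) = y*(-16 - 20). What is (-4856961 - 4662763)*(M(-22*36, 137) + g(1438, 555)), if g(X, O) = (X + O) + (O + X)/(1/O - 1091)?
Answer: 4237901175896401/151376 ≈ 2.7996e+10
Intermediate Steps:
M(n, y) = -36*y (M(n, y) = y*(-36) = -36*y)
g(X, O) = O + X + (O + X)/(-1091 + 1/O) (g(X, O) = (O + X) + (O + X)/(-1091 + 1/O) = O + X + (O + X)/(-1091 + 1/O))
(-4856961 - 4662763)*(M(-22*36, 137) + g(1438, 555)) = (-4856961 - 4662763)*(-36*137 + (-1*555 - 1*1438 + 1090*555**2 + 1090*555*1438)/(-1 + 1091*555)) = -9519724*(-4932 + (-555 - 1438 + 1090*308025 + 869918100)/(-1 + 605505)) = -9519724*(-4932 + (-555 - 1438 + 335747250 + 869918100)/605504) = -9519724*(-4932 + (1/605504)*1205663357) = -9519724*(-4932 + 1205663357/605504) = -9519724*(-1780682371/605504) = 4237901175896401/151376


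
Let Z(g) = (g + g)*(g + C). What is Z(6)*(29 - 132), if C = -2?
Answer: -4944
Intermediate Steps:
Z(g) = 2*g*(-2 + g) (Z(g) = (g + g)*(g - 2) = (2*g)*(-2 + g) = 2*g*(-2 + g))
Z(6)*(29 - 132) = (2*6*(-2 + 6))*(29 - 132) = (2*6*4)*(-103) = 48*(-103) = -4944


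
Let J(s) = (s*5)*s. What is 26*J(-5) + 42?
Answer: 3292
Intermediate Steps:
J(s) = 5*s**2 (J(s) = (5*s)*s = 5*s**2)
26*J(-5) + 42 = 26*(5*(-5)**2) + 42 = 26*(5*25) + 42 = 26*125 + 42 = 3250 + 42 = 3292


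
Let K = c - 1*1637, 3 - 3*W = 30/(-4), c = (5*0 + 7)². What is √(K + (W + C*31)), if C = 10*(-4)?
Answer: I*√11298/2 ≈ 53.146*I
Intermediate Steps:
C = -40
c = 49 (c = (0 + 7)² = 7² = 49)
W = 7/2 (W = 1 - 10/(-4) = 1 - 10*(-1)/4 = 1 - ⅓*(-15/2) = 1 + 5/2 = 7/2 ≈ 3.5000)
K = -1588 (K = 49 - 1*1637 = 49 - 1637 = -1588)
√(K + (W + C*31)) = √(-1588 + (7/2 - 40*31)) = √(-1588 + (7/2 - 1240)) = √(-1588 - 2473/2) = √(-5649/2) = I*√11298/2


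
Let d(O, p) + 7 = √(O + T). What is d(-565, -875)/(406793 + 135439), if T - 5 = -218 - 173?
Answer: -7/542232 + I*√951/542232 ≈ -1.291e-5 + 5.6873e-5*I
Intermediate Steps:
T = -386 (T = 5 + (-218 - 173) = 5 - 391 = -386)
d(O, p) = -7 + √(-386 + O) (d(O, p) = -7 + √(O - 386) = -7 + √(-386 + O))
d(-565, -875)/(406793 + 135439) = (-7 + √(-386 - 565))/(406793 + 135439) = (-7 + √(-951))/542232 = (-7 + I*√951)*(1/542232) = -7/542232 + I*√951/542232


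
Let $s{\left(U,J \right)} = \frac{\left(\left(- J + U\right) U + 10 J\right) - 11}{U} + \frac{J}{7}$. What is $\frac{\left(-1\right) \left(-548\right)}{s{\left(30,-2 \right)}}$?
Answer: $\frac{115080}{6443} \approx 17.861$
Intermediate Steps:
$s{\left(U,J \right)} = \frac{J}{7} + \frac{-11 + 10 J + U \left(U - J\right)}{U}$ ($s{\left(U,J \right)} = \frac{\left(\left(U - J\right) U + 10 J\right) - 11}{U} + J \frac{1}{7} = \frac{\left(U \left(U - J\right) + 10 J\right) - 11}{U} + \frac{J}{7} = \frac{\left(10 J + U \left(U - J\right)\right) - 11}{U} + \frac{J}{7} = \frac{-11 + 10 J + U \left(U - J\right)}{U} + \frac{J}{7} = \frac{J}{7} + \frac{-11 + 10 J + U \left(U - J\right)}{U}$)
$\frac{\left(-1\right) \left(-548\right)}{s{\left(30,-2 \right)}} = \frac{\left(-1\right) \left(-548\right)}{30 - \frac{11}{30} - - \frac{12}{7} + 10 \left(-2\right) \frac{1}{30}} = \frac{548}{30 - \frac{11}{30} + \frac{12}{7} + 10 \left(-2\right) \frac{1}{30}} = \frac{548}{30 - \frac{11}{30} + \frac{12}{7} - \frac{2}{3}} = \frac{548}{\frac{6443}{210}} = 548 \cdot \frac{210}{6443} = \frac{115080}{6443}$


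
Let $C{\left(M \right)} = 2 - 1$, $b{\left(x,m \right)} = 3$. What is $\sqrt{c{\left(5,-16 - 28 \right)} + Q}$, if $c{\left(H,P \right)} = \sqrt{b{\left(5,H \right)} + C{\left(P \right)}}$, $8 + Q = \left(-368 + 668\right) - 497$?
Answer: $i \sqrt{203} \approx 14.248 i$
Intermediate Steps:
$C{\left(M \right)} = 1$ ($C{\left(M \right)} = 2 - 1 = 1$)
$Q = -205$ ($Q = -8 + \left(\left(-368 + 668\right) - 497\right) = -8 + \left(300 - 497\right) = -8 - 197 = -205$)
$c{\left(H,P \right)} = 2$ ($c{\left(H,P \right)} = \sqrt{3 + 1} = \sqrt{4} = 2$)
$\sqrt{c{\left(5,-16 - 28 \right)} + Q} = \sqrt{2 - 205} = \sqrt{-203} = i \sqrt{203}$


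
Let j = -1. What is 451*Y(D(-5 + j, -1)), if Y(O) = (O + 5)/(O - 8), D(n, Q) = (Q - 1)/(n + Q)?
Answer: -16687/54 ≈ -309.02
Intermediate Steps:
D(n, Q) = (-1 + Q)/(Q + n)
Y(O) = (5 + O)/(-8 + O)
451*Y(D(-5 + j, -1)) = 451*((5 + (-1 - 1)/(-1 + (-5 - 1)))/(-8 + (-1 - 1)/(-1 + (-5 - 1)))) = 451*((5 - 2/(-1 - 6))/(-8 - 2/(-1 - 6))) = 451*((5 - 2/(-7))/(-8 - 2/(-7))) = 451*((5 - 1/7*(-2))/(-8 - 1/7*(-2))) = 451*((5 + 2/7)/(-8 + 2/7)) = 451*((37/7)/(-54/7)) = 451*(-7/54*37/7) = 451*(-37/54) = -16687/54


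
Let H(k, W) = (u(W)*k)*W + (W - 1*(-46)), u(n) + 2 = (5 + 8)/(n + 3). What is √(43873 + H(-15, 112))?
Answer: 75*√4439/23 ≈ 217.26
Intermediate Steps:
u(n) = -2 + 13/(3 + n) (u(n) = -2 + (5 + 8)/(n + 3) = -2 + 13/(3 + n))
H(k, W) = 46 + W + W*k*(7 - 2*W)/(3 + W) (H(k, W) = (((7 - 2*W)/(3 + W))*k)*W + (W - 1*(-46)) = (k*(7 - 2*W)/(3 + W))*W + (W + 46) = W*k*(7 - 2*W)/(3 + W) + (46 + W) = 46 + W + W*k*(7 - 2*W)/(3 + W))
√(43873 + H(-15, 112)) = √(43873 + ((3 + 112)*(46 + 112) - 1*112*(-15)*(-7 + 2*112))/(3 + 112)) = √(43873 + (115*158 - 1*112*(-15)*(-7 + 224))/115) = √(43873 + (18170 - 1*112*(-15)*217)/115) = √(43873 + (18170 + 364560)/115) = √(43873 + (1/115)*382730) = √(43873 + 76546/23) = √(1085625/23) = 75*√4439/23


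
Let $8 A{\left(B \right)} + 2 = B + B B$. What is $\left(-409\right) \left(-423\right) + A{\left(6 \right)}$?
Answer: $173012$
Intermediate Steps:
$A{\left(B \right)} = - \frac{1}{4} + \frac{B}{8} + \frac{B^{2}}{8}$ ($A{\left(B \right)} = - \frac{1}{4} + \frac{B + B B}{8} = - \frac{1}{4} + \frac{B + B^{2}}{8} = - \frac{1}{4} + \left(\frac{B}{8} + \frac{B^{2}}{8}\right) = - \frac{1}{4} + \frac{B}{8} + \frac{B^{2}}{8}$)
$\left(-409\right) \left(-423\right) + A{\left(6 \right)} = \left(-409\right) \left(-423\right) + \left(- \frac{1}{4} + \frac{1}{8} \cdot 6 + \frac{6^{2}}{8}\right) = 173007 + \left(- \frac{1}{4} + \frac{3}{4} + \frac{1}{8} \cdot 36\right) = 173007 + \left(- \frac{1}{4} + \frac{3}{4} + \frac{9}{2}\right) = 173007 + 5 = 173012$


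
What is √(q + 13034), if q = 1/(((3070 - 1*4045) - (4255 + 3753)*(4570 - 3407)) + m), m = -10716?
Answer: 3*√125930933424500095/9324995 ≈ 114.17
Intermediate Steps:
q = -1/9324995 (q = 1/(((3070 - 1*4045) - (4255 + 3753)*(4570 - 3407)) - 10716) = 1/(((3070 - 4045) - 8008*1163) - 10716) = 1/((-975 - 1*9313304) - 10716) = 1/((-975 - 9313304) - 10716) = 1/(-9314279 - 10716) = 1/(-9324995) = -1/9324995 ≈ -1.0724e-7)
√(q + 13034) = √(-1/9324995 + 13034) = √(121541984829/9324995) = 3*√125930933424500095/9324995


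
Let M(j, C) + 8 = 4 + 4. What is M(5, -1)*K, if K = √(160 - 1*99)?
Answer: 0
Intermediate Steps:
M(j, C) = 0 (M(j, C) = -8 + (4 + 4) = -8 + 8 = 0)
K = √61 (K = √(160 - 99) = √61 ≈ 7.8102)
M(5, -1)*K = 0*√61 = 0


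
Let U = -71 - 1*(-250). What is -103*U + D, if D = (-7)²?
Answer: -18388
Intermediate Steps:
D = 49
U = 179 (U = -71 + 250 = 179)
-103*U + D = -103*179 + 49 = -18437 + 49 = -18388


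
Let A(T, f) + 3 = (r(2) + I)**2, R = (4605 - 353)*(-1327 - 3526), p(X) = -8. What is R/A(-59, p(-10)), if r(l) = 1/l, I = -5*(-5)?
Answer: -82539824/2589 ≈ -31881.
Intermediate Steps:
I = 25
R = -20634956 (R = 4252*(-4853) = -20634956)
A(T, f) = 2589/4 (A(T, f) = -3 + (1/2 + 25)**2 = -3 + (51/2)**2 = -3 + 2601/4 = 2589/4)
R/A(-59, p(-10)) = -20634956/2589/4 = -20634956*4/2589 = -82539824/2589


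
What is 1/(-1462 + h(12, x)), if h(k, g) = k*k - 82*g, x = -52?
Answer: 1/2946 ≈ 0.00033944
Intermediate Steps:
h(k, g) = k² - 82*g
1/(-1462 + h(12, x)) = 1/(-1462 + (12² - 82*(-52))) = 1/(-1462 + (144 + 4264)) = 1/(-1462 + 4408) = 1/2946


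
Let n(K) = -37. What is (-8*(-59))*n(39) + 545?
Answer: -16919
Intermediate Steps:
(-8*(-59))*n(39) + 545 = -8*(-59)*(-37) + 545 = 472*(-37) + 545 = -17464 + 545 = -16919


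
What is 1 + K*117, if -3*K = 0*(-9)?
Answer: 1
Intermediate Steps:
K = 0 (K = -0*(-9) = -⅓*0 = 0)
1 + K*117 = 1 + 0*117 = 1 + 0 = 1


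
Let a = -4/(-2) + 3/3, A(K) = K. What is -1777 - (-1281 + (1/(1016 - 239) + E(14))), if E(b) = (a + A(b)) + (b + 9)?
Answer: -416473/777 ≈ -536.00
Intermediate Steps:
a = 3 (a = -4*(-1/2) + 3*(1/3) = 2 + 1 = 3)
E(b) = 12 + 2*b (E(b) = (3 + b) + (b + 9) = (3 + b) + (9 + b) = 12 + 2*b)
-1777 - (-1281 + (1/(1016 - 239) + E(14))) = -1777 - (-1281 + (1/(1016 - 239) + (12 + 2*14))) = -1777 - (-1281 + (1/777 + (12 + 28))) = -1777 - (-1281 + (1/777 + 40)) = -1777 - (-1281 + 31081/777) = -1777 - 1*(-964256/777) = -1777 + 964256/777 = -416473/777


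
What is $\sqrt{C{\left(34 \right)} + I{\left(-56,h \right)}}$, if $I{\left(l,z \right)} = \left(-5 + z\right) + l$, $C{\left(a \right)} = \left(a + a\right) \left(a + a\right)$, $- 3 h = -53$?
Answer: $\frac{\sqrt{41226}}{3} \approx 67.681$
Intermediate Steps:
$h = \frac{53}{3}$ ($h = \left(- \frac{1}{3}\right) \left(-53\right) = \frac{53}{3} \approx 17.667$)
$C{\left(a \right)} = 4 a^{2}$ ($C{\left(a \right)} = 2 a 2 a = 4 a^{2}$)
$I{\left(l,z \right)} = -5 + l + z$
$\sqrt{C{\left(34 \right)} + I{\left(-56,h \right)}} = \sqrt{4 \cdot 34^{2} - \frac{130}{3}} = \sqrt{4 \cdot 1156 - \frac{130}{3}} = \sqrt{4624 - \frac{130}{3}} = \sqrt{\frac{13742}{3}} = \frac{\sqrt{41226}}{3}$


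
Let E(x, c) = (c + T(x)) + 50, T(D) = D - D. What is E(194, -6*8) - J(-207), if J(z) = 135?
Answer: -133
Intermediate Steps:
T(D) = 0
E(x, c) = 50 + c (E(x, c) = (c + 0) + 50 = c + 50 = 50 + c)
E(194, -6*8) - J(-207) = (50 - 6*8) - 1*135 = (50 - 48) - 135 = 2 - 135 = -133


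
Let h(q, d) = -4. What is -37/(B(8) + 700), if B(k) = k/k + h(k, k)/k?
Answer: -74/1401 ≈ -0.052819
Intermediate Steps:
B(k) = 1 - 4/k (B(k) = k/k - 4/k = 1 - 4/k)
-37/(B(8) + 700) = -37/((-4 + 8)/8 + 700) = -37/((1/8)*4 + 700) = -37/(1/2 + 700) = -37/1401/2 = -37*2/1401 = -74/1401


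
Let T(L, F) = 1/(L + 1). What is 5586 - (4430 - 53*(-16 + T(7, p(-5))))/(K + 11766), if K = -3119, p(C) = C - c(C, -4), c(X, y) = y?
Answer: 386374965/69176 ≈ 5585.4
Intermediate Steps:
p(C) = 4 + C (p(C) = C - 1*(-4) = C + 4 = 4 + C)
T(L, F) = 1/(1 + L)
5586 - (4430 - 53*(-16 + T(7, p(-5))))/(K + 11766) = 5586 - (4430 - 53*(-16 + 1/(1 + 7)))/(-3119 + 11766) = 5586 - (4430 - 53*(-16 + 1/8))/8647 = 5586 - (4430 - 53*(-127/8))/8647 = 5586 - (4430 + 6731/8)/8647 = 5586 - 42171/(8*8647) = 5586 - 1*42171/69176 = 5586 - 42171/69176 = 386374965/69176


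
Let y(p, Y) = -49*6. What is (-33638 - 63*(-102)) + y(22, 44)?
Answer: -27506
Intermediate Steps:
y(p, Y) = -294
(-33638 - 63*(-102)) + y(22, 44) = (-33638 - 63*(-102)) - 294 = (-33638 + 6426) - 294 = -27212 - 294 = -27506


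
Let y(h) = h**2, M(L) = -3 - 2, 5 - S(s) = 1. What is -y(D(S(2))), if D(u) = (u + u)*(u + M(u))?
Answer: -64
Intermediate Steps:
S(s) = 4 (S(s) = 5 - 1*1 = 5 - 1 = 4)
M(L) = -5
D(u) = 2*u*(-5 + u) (D(u) = (u + u)*(u - 5) = (2*u)*(-5 + u) = 2*u*(-5 + u))
-y(D(S(2))) = -(2*4*(-5 + 4))**2 = -(2*4*(-1))**2 = -1*(-8)**2 = -1*64 = -64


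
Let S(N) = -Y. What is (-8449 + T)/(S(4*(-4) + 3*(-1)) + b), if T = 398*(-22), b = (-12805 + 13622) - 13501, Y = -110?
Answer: 17205/12574 ≈ 1.3683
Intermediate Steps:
b = -12684 (b = 817 - 13501 = -12684)
S(N) = 110 (S(N) = -1*(-110) = 110)
T = -8756
(-8449 + T)/(S(4*(-4) + 3*(-1)) + b) = (-8449 - 8756)/(110 - 12684) = -17205/(-12574) = -17205*(-1/12574) = 17205/12574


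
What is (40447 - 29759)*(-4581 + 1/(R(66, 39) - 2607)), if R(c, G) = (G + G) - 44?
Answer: -125978536832/2573 ≈ -4.8962e+7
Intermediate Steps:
R(c, G) = -44 + 2*G (R(c, G) = 2*G - 44 = -44 + 2*G)
(40447 - 29759)*(-4581 + 1/(R(66, 39) - 2607)) = (40447 - 29759)*(-4581 + 1/((-44 + 2*39) - 2607)) = 10688*(-4581 + 1/((-44 + 78) - 2607)) = 10688*(-4581 + 1/(34 - 2607)) = 10688*(-4581 + 1/(-2573)) = 10688*(-4581 - 1/2573) = 10688*(-11786914/2573) = -125978536832/2573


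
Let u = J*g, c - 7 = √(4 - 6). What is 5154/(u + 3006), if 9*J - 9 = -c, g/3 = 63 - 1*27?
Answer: 433795/255033 + 1718*I*√2/255033 ≈ 1.7009 + 0.0095267*I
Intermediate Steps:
c = 7 + I*√2 (c = 7 + √(4 - 6) = 7 + √(-2) = 7 + I*√2 ≈ 7.0 + 1.4142*I)
g = 108 (g = 3*(63 - 1*27) = 3*(63 - 27) = 3*36 = 108)
J = 2/9 - I*√2/9 (J = 1 + (-(7 + I*√2))/9 = 1 + (-7 - I*√2)/9 = 1 + (-7/9 - I*√2/9) = 2/9 - I*√2/9 ≈ 0.22222 - 0.15713*I)
u = 24 - 12*I*√2 (u = (2/9 - I*√2/9)*108 = 24 - 12*I*√2 ≈ 24.0 - 16.971*I)
5154/(u + 3006) = 5154/((24 - 12*I*√2) + 3006) = 5154/(3030 - 12*I*√2)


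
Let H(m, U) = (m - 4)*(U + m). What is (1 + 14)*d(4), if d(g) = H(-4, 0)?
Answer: 480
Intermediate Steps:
H(m, U) = (-4 + m)*(U + m)
d(g) = 32 (d(g) = (-4)² - 4*0 - 4*(-4) + 0*(-4) = 16 + 0 + 16 + 0 = 32)
(1 + 14)*d(4) = (1 + 14)*32 = 15*32 = 480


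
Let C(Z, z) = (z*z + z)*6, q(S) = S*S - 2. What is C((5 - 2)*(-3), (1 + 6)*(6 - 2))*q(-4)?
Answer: 68208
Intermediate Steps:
q(S) = -2 + S**2 (q(S) = S**2 - 2 = -2 + S**2)
C(Z, z) = 6*z + 6*z**2 (C(Z, z) = (z**2 + z)*6 = (z + z**2)*6 = 6*z + 6*z**2)
C((5 - 2)*(-3), (1 + 6)*(6 - 2))*q(-4) = (6*((1 + 6)*(6 - 2))*(1 + (1 + 6)*(6 - 2)))*(-2 + (-4)**2) = (6*(7*4)*(1 + 7*4))*(-2 + 16) = (6*28*(1 + 28))*14 = (6*28*29)*14 = 4872*14 = 68208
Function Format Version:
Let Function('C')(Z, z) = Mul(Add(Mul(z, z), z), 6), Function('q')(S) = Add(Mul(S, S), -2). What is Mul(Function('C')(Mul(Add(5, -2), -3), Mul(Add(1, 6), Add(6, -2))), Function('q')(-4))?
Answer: 68208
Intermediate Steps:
Function('q')(S) = Add(-2, Pow(S, 2)) (Function('q')(S) = Add(Pow(S, 2), -2) = Add(-2, Pow(S, 2)))
Function('C')(Z, z) = Add(Mul(6, z), Mul(6, Pow(z, 2))) (Function('C')(Z, z) = Mul(Add(Pow(z, 2), z), 6) = Mul(Add(z, Pow(z, 2)), 6) = Add(Mul(6, z), Mul(6, Pow(z, 2))))
Mul(Function('C')(Mul(Add(5, -2), -3), Mul(Add(1, 6), Add(6, -2))), Function('q')(-4)) = Mul(Mul(6, Mul(Add(1, 6), Add(6, -2)), Add(1, Mul(Add(1, 6), Add(6, -2)))), Add(-2, Pow(-4, 2))) = Mul(Mul(6, Mul(7, 4), Add(1, Mul(7, 4))), Add(-2, 16)) = Mul(Mul(6, 28, Add(1, 28)), 14) = Mul(Mul(6, 28, 29), 14) = Mul(4872, 14) = 68208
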